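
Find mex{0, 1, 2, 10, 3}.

The values 0, 1, 2, 3 are all present; 4 is the first non-negative integer missing from the set.

4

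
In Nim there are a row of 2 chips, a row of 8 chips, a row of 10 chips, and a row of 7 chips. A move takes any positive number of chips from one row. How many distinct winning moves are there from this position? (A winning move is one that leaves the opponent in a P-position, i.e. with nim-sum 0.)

1

Compute the nim-sum pairwise:
2 ^ 8 = 10
10 ^ 10 = 0
0 ^ 7 = 7
The overall nim-sum is X = 7. A row of size p has a winning move iff p XOR X < p (reduce it to p XOR X).
  2: 2 XOR 7 = 5 ≥ 2 — no move.
  8: 8 XOR 7 = 15 ≥ 8 — no move.
  10: 10 XOR 7 = 13 ≥ 10 — no move.
  7: 7 XOR 7 = 0 < 7 — winning move (to 0).
That gives 1 winning move.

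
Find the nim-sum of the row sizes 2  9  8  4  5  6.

Nim-sum: 2 ⊕ 9 ⊕ 8 ⊕ 4 ⊕ 5 ⊕ 6 = 4.

4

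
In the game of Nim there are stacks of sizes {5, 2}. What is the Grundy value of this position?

7

Nim-sum: 5 ^ 2 = 7.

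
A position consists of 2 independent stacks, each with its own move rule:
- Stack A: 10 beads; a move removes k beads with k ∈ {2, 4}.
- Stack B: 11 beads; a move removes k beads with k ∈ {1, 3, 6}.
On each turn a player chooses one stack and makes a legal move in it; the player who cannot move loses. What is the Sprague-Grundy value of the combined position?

2

Build the Grundy sequence for stack A with g(k) = mex{g(k−s) : s ∈ {2, 4}, s ≤ k}:
k:     0  1  2  3  4  5  6  7  8  9 10
g(k):  0  0  1  1  2  2  0  0  1  1  2
So g(10) = 2.
Grundy values for stack B (subtraction set {1, 3, 6}):
k:     0  1  2  3  4  5  6  7  8  9 10 11
g(k):  0  1  0  1  0  1  2  3  2  0  1  0
So g(11) = 0.
The value of a disjunctive sum is the nim-sum of the parts.
Combined value = 2 ⊕ 0 = 2.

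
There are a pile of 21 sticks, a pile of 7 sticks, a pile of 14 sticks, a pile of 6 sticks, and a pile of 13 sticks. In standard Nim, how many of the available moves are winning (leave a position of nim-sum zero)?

1

Nim-sum: 21 ⊕ 7 ⊕ 14 ⊕ 6 ⊕ 13 = 23.
The overall nim-sum is X = 23. A pile of size p has a winning move iff p XOR X < p (reduce it to p XOR X).
  21: 21 XOR 23 = 2 < 21 — winning move (to 2).
  7: 7 XOR 23 = 16 ≥ 7 — no move.
  14: 14 XOR 23 = 25 ≥ 14 — no move.
  6: 6 XOR 23 = 17 ≥ 6 — no move.
  13: 13 XOR 23 = 26 ≥ 13 — no move.
That gives 1 winning move.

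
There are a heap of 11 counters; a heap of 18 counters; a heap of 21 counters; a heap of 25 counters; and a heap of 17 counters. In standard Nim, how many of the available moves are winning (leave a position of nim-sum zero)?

Compute the nim-sum pairwise:
11 XOR 18 = 25
25 XOR 21 = 12
12 XOR 25 = 21
21 XOR 17 = 4
The overall nim-sum is X = 4. A heap of size p has a winning move iff p XOR X < p (reduce it to p XOR X).
  11: 11 XOR 4 = 15 ≥ 11 — no move.
  18: 18 XOR 4 = 22 ≥ 18 — no move.
  21: 21 XOR 4 = 17 < 21 — winning move (to 17).
  25: 25 XOR 4 = 29 ≥ 25 — no move.
  17: 17 XOR 4 = 21 ≥ 17 — no move.
That gives 1 winning move.

1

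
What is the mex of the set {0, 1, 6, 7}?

The values 0, 1 are all present; 2 is the first non-negative integer missing from the set.

2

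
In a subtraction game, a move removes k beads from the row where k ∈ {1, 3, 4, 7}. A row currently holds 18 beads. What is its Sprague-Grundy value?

0

Compute g(0), g(1), … for moves {1, 3, 4, 7}:
k:     0  1  2  3  4  5  6  7  8  9 10 11 12 13 14 15 16 17 18
g(k):  0  1  0  1  2  3  2  3  0  1  0  1  2  3  2  3  0  1  0
So g(18) = 0.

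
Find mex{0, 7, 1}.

2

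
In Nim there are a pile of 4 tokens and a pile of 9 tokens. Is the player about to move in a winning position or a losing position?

Winning position

Compute the nim-sum pairwise:
4 ⊕ 9 = 13
The nim-sum is 13 ≠ 0, so this is an N-position: the player to move can win.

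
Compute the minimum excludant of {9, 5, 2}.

0

0 is not in the set, so the mex is 0.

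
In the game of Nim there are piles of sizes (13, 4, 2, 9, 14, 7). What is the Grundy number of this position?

11

Write each in binary and XOR column by column:
  1101  (13)
  0100  (4)
  0010  (2)
  1001  (9)
  1110  (14)
  0111  (7)
  ----
  1011  (11)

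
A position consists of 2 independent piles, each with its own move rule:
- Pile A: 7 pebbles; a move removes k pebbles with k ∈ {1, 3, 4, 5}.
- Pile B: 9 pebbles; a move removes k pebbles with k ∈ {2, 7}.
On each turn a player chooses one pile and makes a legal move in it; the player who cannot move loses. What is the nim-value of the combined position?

3

For pile A, compute g(0), g(1), … with moves {1, 3, 4, 5}:
g(0) = mex{} = 0
g(1) = mex{0} = 1
g(2) = mex{1} = 0
g(3) = mex{0} = 1
g(4) = mex{0,1} = 2
g(5) = mex{0,1,2} = 3
g(6) = mex{0,1,3} = 2
g(7) = mex{0,1,2} = 3
So g(7) = 3.
For pile B, compute g(0), g(1), … with moves {2, 7}:
g(0) = mex{} = 0
g(1) = mex{} = 0
g(2) = mex{0} = 1
g(3) = mex{0} = 1
g(4) = mex{1} = 0
g(5) = mex{1} = 0
g(6) = mex{0} = 1
g(7) = mex{0} = 1
g(8) = mex{0,1} = 2
g(9) = mex{1} = 0
So g(9) = 0.
By the Sprague-Grundy theorem, the Grundy value of a sum of independent games is the XOR of the component values.
Combined value = 3 ⊕ 0 = 3.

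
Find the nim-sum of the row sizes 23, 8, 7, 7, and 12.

19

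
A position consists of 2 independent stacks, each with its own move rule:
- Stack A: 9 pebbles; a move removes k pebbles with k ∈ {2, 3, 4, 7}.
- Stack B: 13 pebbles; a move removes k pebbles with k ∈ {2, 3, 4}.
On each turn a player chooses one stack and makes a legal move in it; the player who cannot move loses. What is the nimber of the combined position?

4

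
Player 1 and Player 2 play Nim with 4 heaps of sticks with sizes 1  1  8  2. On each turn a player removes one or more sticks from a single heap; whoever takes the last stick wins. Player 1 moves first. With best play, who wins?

Player 1 wins

Compute the nim-sum pairwise:
1 ⊕ 1 = 0
0 ⊕ 8 = 8
8 ⊕ 2 = 10
The nim-sum is 10 ≠ 0, so this is an N-position: the player to move can win; Player 1 has a winning move.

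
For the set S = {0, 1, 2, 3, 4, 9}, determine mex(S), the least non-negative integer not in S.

5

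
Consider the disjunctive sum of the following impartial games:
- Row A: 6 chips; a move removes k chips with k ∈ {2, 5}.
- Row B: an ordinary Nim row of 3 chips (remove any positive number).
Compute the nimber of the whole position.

2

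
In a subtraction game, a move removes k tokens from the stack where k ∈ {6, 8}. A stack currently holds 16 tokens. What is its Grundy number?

Compute g(0), g(1), … for moves {6, 8}:
k:     0  1  2  3  4  5  6  7  8  9 10 11 12 13 14 15 16
g(k):  0  0  0  0  0  0  1  1  1  1  1  1  2  2  0  0  0
So g(16) = 0.

0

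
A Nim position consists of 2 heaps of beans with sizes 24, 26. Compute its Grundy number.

Compute the nim-sum pairwise:
24 ⊕ 26 = 2

2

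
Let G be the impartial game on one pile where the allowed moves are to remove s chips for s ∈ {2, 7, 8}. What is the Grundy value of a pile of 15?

0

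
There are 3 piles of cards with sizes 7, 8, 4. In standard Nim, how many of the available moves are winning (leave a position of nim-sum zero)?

Nim-sum: 7 XOR 8 XOR 4 = 11.
The overall nim-sum is X = 11. A pile of size p has a winning move iff p XOR X < p (reduce it to p XOR X).
  7: 7 XOR 11 = 12 ≥ 7 — no move.
  8: 8 XOR 11 = 3 < 8 — winning move (to 3).
  4: 4 XOR 11 = 15 ≥ 4 — no move.
That gives 1 winning move.

1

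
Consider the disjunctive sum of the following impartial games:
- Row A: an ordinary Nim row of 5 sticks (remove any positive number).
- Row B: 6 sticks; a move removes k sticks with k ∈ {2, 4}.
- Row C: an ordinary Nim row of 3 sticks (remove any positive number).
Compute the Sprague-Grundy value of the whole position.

Row A is a plain Nim row of size 5, so its Grundy value is 5.
Build the Grundy sequence for row B with g(k) = mex{g(k−s) : s ∈ {2, 4}, s ≤ k}:
g(0) = mex{} = 0
g(1) = mex{} = 0
g(2) = mex{0} = 1
g(3) = mex{0} = 1
g(4) = mex{0,1} = 2
g(5) = mex{0,1} = 2
g(6) = mex{1,2} = 0
So g(6) = 0.
Row C is a plain Nim row of size 3, so its Grundy value is 3.
By the Sprague-Grundy theorem, the Grundy value of a sum of independent games is the XOR of the component values.
Combined value = 5 XOR 0 XOR 3 = 6.

6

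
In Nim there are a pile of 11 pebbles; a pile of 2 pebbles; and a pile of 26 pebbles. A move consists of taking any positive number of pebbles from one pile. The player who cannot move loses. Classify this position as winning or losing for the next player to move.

In binary:
  01011  (11)
  00010  (2)
  11010  (26)
  -----
  10011  (19)
The nim-sum is 19 ≠ 0, so this is an N-position: the player to move can win.

Winning position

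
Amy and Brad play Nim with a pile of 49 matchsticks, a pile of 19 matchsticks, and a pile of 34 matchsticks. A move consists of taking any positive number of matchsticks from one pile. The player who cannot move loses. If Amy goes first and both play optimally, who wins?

Compute the nim-sum pairwise:
49 ⊕ 19 = 34
34 ⊕ 34 = 0
The nim-sum is 0, so this is a P-position: the player to move is in a losing position under optimal play; Amy is about to move from it and so loses — Brad wins.

Brad wins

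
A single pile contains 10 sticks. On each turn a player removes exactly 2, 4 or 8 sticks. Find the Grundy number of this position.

Grundy values for subtraction set {2, 4, 8}:
k:     0  1  2  3  4  5  6  7  8  9 10
g(k):  0  0  1  1  2  2  0  0  1  1  2
So g(10) = 2.

2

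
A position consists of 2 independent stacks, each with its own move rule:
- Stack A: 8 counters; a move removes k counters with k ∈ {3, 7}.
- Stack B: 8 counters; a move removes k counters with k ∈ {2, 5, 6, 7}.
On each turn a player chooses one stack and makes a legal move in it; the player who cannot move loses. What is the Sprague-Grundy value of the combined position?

Grundy values for stack A (subtraction set {3, 7}):
k:     0  1  2  3  4  5  6  7  8
g(k):  0  0  0  1  1  1  0  2  2
So g(8) = 2.
Build the Grundy sequence for stack B with g(k) = mex{g(k−s) : s ∈ {2, 5, 6, 7}, s ≤ k}:
g(0) = mex{} = 0
g(1) = mex{} = 0
g(2) = mex{0} = 1
g(3) = mex{0} = 1
g(4) = mex{1} = 0
g(5) = mex{0,1} = 2
g(6) = mex{0} = 1
g(7) = mex{0,1,2} = 3
g(8) = mex{0,1} = 2
So g(8) = 2.
The value of a disjunctive sum is the nim-sum of the parts.
Combined value = 2 XOR 2 = 0.

0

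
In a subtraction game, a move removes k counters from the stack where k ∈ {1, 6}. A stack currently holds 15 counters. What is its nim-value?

Grundy values for subtraction set {1, 6}:
k:     0  1  2  3  4  5  6  7  8  9 10 11 12 13 14 15
g(k):  0  1  0  1  0  1  2  0  1  0  1  0  1  2  0  1
So g(15) = 1.

1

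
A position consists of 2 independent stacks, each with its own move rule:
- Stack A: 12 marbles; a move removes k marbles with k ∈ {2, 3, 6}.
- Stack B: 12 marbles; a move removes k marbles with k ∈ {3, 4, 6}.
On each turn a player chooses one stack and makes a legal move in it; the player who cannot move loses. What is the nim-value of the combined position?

Build the Grundy sequence for stack A with g(k) = mex{g(k−s) : s ∈ {2, 3, 6}, s ≤ k}:
g(0) = mex{} = 0
g(1) = mex{} = 0
g(2) = mex{0} = 1
g(3) = mex{0} = 1
g(4) = mex{0,1} = 2
g(5) = mex{1} = 0
g(6) = mex{0,1,2} = 3
g(7) = mex{0,2} = 1
g(8) = mex{0,1,3} = 2
g(9) = mex{1,3} = 0
g(10) = mex{1,2} = 0
g(11) = mex{0,2} = 1
g(12) = mex{0,3} = 1
So g(12) = 1.
For stack B, compute g(0), g(1), … with moves {3, 4, 6}:
g(0) = mex{} = 0
g(1) = mex{} = 0
g(2) = mex{} = 0
g(3) = mex{0} = 1
g(4) = mex{0} = 1
g(5) = mex{0} = 1
g(6) = mex{0,1} = 2
g(7) = mex{0,1} = 2
g(8) = mex{0,1} = 2
g(9) = mex{1,2} = 0
g(10) = mex{1,2} = 0
g(11) = mex{1,2} = 0
g(12) = mex{0,2} = 1
So g(12) = 1.
The value of a disjunctive sum is the nim-sum of the parts.
Combined value = 1 XOR 1 = 0.

0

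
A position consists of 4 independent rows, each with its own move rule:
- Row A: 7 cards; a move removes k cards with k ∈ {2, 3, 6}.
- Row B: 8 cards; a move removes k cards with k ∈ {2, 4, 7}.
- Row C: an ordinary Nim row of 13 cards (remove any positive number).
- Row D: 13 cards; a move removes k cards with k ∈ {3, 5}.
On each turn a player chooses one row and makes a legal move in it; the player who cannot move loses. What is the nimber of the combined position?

Grundy values for row A (subtraction set {2, 3, 6}):
g(0) = mex{} = 0
g(1) = mex{} = 0
g(2) = mex{0} = 1
g(3) = mex{0} = 1
g(4) = mex{0,1} = 2
g(5) = mex{1} = 0
g(6) = mex{0,1,2} = 3
g(7) = mex{0,2} = 1
So g(7) = 1.
Grundy values for row B (subtraction set {2, 4, 7}):
g(0) = mex{} = 0
g(1) = mex{} = 0
g(2) = mex{0} = 1
g(3) = mex{0} = 1
g(4) = mex{0,1} = 2
g(5) = mex{0,1} = 2
g(6) = mex{1,2} = 0
g(7) = mex{0,1,2} = 3
g(8) = mex{0,2} = 1
So g(8) = 1.
Row C is a plain Nim row of size 13, so its Grundy value is 13.
Build the Grundy sequence for row D with g(k) = mex{g(k−s) : s ∈ {3, 5}, s ≤ k}:
k:     0  1  2  3  4  5  6  7  8  9 10 11 12 13
g(k):  0  0  0  1  1  1  2  2  0  0  0  1  1  1
So g(13) = 1.
By the Sprague-Grundy theorem, the Grundy value of a sum of independent games is the XOR of the component values.
Combined value = 1 ⊕ 1 ⊕ 13 ⊕ 1 = 12.

12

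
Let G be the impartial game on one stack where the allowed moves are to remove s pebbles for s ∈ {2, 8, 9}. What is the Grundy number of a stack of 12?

Grundy values for subtraction set {2, 8, 9}:
g(0) = mex{} = 0
g(1) = mex{} = 0
g(2) = mex{0} = 1
g(3) = mex{0} = 1
g(4) = mex{1} = 0
g(5) = mex{1} = 0
g(6) = mex{0} = 1
g(7) = mex{0} = 1
g(8) = mex{0,1} = 2
g(9) = mex{0,1} = 2
g(10) = mex{0,1,2} = 3
g(11) = mex{1,2} = 0
g(12) = mex{0,1,3} = 2
So g(12) = 2.

2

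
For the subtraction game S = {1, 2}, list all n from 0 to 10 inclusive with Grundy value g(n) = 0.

0, 3, 6, 9

Build the Grundy sequence with g(k) = mex{g(k−s) : s ∈ {1, 2}, s ≤ k}:
k:     0  1  2  3  4  5  6  7  8  9 10
g(k):  0  1  2  0  1  2  0  1  2  0  1
The P-positions (g = 0) in 0..10 are 0, 3, 6, 9.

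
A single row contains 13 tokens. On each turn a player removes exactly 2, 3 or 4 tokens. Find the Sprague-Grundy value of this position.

Build the Grundy sequence with g(k) = mex{g(k−s) : s ∈ {2, 3, 4}, s ≤ k}:
g(0) = mex{} = 0
g(1) = mex{} = 0
g(2) = mex{0} = 1
g(3) = mex{0} = 1
g(4) = mex{0,1} = 2
g(5) = mex{0,1} = 2
g(6) = mex{1,2} = 0
g(7) = mex{1,2} = 0
g(8) = mex{0,2} = 1
g(9) = mex{0,2} = 1
g(10) = mex{0,1} = 2
g(11) = mex{0,1} = 2
g(12) = mex{1,2} = 0
g(13) = mex{1,2} = 0
So g(13) = 0.

0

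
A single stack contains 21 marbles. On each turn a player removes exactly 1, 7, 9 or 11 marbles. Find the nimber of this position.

Compute g(0), g(1), … for moves {1, 7, 9, 11}:
k:     0  1  2  3  4  5  6  7  8  9 10 11 12 13 14 15 16 17 18 19 20 21
g(k):  0  1  0  1  0  1  0  1  0  1  0  1  0  1  0  1  0  1  0  1  0  1
So g(21) = 1.

1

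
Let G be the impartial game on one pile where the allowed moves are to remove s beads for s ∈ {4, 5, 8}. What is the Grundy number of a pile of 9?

2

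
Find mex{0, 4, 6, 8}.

1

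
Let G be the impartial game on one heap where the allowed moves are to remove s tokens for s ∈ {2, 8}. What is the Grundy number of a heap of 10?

Compute g(0), g(1), … for moves {2, 8}:
g(0) = mex{} = 0
g(1) = mex{} = 0
g(2) = mex{0} = 1
g(3) = mex{0} = 1
g(4) = mex{1} = 0
g(5) = mex{1} = 0
g(6) = mex{0} = 1
g(7) = mex{0} = 1
g(8) = mex{0,1} = 2
g(9) = mex{0,1} = 2
g(10) = mex{1,2} = 0
So g(10) = 0.

0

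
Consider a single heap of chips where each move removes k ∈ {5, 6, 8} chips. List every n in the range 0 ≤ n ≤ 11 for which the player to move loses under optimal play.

0, 1, 2, 3, 4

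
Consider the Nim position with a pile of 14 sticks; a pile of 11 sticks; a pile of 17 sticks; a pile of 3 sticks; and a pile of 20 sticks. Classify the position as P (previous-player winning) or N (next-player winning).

Compute the nim-sum pairwise:
14 XOR 11 = 5
5 XOR 17 = 20
20 XOR 3 = 23
23 XOR 20 = 3
The nim-sum is 3 ≠ 0, so this is an N-position: the player to move can win.

N-position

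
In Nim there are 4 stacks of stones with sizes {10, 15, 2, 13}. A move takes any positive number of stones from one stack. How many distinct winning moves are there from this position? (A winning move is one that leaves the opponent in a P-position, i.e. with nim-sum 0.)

3

Bitwise XOR of the heap sizes:
  1010  (10)
  1111  (15)
  0010  (2)
  1101  (13)
  ----
  1010  (10)
The overall nim-sum is X = 10. A stack of size p has a winning move iff p XOR X < p (reduce it to p XOR X).
  10: 10 XOR 10 = 0 < 10 — winning move (to 0).
  15: 15 XOR 10 = 5 < 15 — winning move (to 5).
  2: 2 XOR 10 = 8 ≥ 2 — no move.
  13: 13 XOR 10 = 7 < 13 — winning move (to 7).
That gives 3 winning moves.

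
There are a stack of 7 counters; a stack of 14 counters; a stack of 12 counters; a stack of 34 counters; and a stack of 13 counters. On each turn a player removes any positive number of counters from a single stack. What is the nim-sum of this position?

42

Nim-sum: 7 ^ 14 ^ 12 ^ 34 ^ 13 = 42.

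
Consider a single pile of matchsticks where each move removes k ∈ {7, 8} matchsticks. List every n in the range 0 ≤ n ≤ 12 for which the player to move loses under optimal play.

0, 1, 2, 3, 4, 5, 6

Build the Grundy sequence with g(k) = mex{g(k−s) : s ∈ {7, 8}, s ≤ k}:
g(0) = mex{} = 0
g(1) = mex{} = 0
g(2) = mex{} = 0
g(3) = mex{} = 0
g(4) = mex{} = 0
g(5) = mex{} = 0
g(6) = mex{} = 0
g(7) = mex{0} = 1
g(8) = mex{0} = 1
g(9) = mex{0} = 1
g(10) = mex{0} = 1
g(11) = mex{0} = 1
g(12) = mex{0} = 1
The P-positions (g = 0) in 0..12 are 0, 1, 2, 3, 4, 5, 6.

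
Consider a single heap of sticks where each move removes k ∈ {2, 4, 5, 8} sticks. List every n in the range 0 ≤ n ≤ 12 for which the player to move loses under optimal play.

Build the Grundy sequence with g(k) = mex{g(k−s) : s ∈ {2, 4, 5, 8}, s ≤ k}:
g(0) = mex{} = 0
g(1) = mex{} = 0
g(2) = mex{0} = 1
g(3) = mex{0} = 1
g(4) = mex{0,1} = 2
g(5) = mex{0,1} = 2
g(6) = mex{0,1,2} = 3
g(7) = mex{1,2} = 0
g(8) = mex{0,1,2,3} = 4
g(9) = mex{0,2} = 1
g(10) = mex{1,2,3,4} = 0
g(11) = mex{0,1,3} = 2
g(12) = mex{0,2,4} = 1
The P-positions (g = 0) in 0..12 are 0, 1, 7, 10.

0, 1, 7, 10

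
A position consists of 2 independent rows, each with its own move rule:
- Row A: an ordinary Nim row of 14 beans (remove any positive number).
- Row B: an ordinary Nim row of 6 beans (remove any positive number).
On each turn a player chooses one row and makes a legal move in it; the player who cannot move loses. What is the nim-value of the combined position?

8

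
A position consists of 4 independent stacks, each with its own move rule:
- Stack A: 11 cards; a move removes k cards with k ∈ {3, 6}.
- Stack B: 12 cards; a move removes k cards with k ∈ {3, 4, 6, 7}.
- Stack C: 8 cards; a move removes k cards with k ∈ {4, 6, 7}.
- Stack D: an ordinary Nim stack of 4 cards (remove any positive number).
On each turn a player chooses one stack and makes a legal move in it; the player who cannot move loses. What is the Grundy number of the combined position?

6

Build the Grundy sequence for stack A with g(k) = mex{g(k−s) : s ∈ {3, 6}, s ≤ k}:
k:     0  1  2  3  4  5  6  7  8  9 10 11
g(k):  0  0  0  1  1  1  2  2  2  0  0  0
So g(11) = 0.
Build the Grundy sequence for stack B with g(k) = mex{g(k−s) : s ∈ {3, 4, 6, 7}, s ≤ k}:
k:     0  1  2  3  4  5  6  7  8  9 10 11 12
g(k):  0  0  0  1  1  1  2  2  2  3  0  0  0
So g(12) = 0.
For stack C, compute g(0), g(1), … with moves {4, 6, 7}:
k:     0  1  2  3  4  5  6  7  8
g(k):  0  0  0  0  1  1  1  1  2
So g(8) = 2.
Stack D is a plain Nim stack of size 4, so its Grundy value is 4.
The value of a disjunctive sum is the nim-sum of the parts.
Combined value = 0 ⊕ 0 ⊕ 2 ⊕ 4 = 6.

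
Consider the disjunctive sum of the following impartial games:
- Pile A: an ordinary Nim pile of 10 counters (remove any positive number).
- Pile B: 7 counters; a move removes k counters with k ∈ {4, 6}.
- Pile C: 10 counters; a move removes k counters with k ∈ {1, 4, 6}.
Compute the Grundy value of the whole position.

Pile A is a plain Nim pile of size 10, so its Grundy value is 10.
For pile B, compute g(0), g(1), … with moves {4, 6}:
g(0) = mex{} = 0
g(1) = mex{} = 0
g(2) = mex{} = 0
g(3) = mex{} = 0
g(4) = mex{0} = 1
g(5) = mex{0} = 1
g(6) = mex{0} = 1
g(7) = mex{0} = 1
So g(7) = 1.
Grundy values for pile C (subtraction set {1, 4, 6}):
k:     0  1  2  3  4  5  6  7  8  9 10
g(k):  0  1  0  1  2  0  1  0  1  2  0
So g(10) = 0.
The value of a disjunctive sum is the nim-sum of the parts.
Combined value = 10 XOR 1 XOR 0 = 11.

11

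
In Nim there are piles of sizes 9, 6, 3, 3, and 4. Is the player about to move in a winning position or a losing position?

Nim-sum: 9 ⊕ 6 ⊕ 3 ⊕ 3 ⊕ 4 = 11.
The nim-sum is 11 ≠ 0, so this is an N-position: the player to move can win.

Winning position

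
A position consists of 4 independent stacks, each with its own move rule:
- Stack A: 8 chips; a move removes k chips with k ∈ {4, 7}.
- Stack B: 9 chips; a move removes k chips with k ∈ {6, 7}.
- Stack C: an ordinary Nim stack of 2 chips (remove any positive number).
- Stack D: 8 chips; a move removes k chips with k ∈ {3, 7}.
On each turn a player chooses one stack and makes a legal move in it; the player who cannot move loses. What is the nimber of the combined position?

Grundy values for stack A (subtraction set {4, 7}):
g(0) = mex{} = 0
g(1) = mex{} = 0
g(2) = mex{} = 0
g(3) = mex{} = 0
g(4) = mex{0} = 1
g(5) = mex{0} = 1
g(6) = mex{0} = 1
g(7) = mex{0} = 1
g(8) = mex{0,1} = 2
So g(8) = 2.
Grundy values for stack B (subtraction set {6, 7}):
g(0) = mex{} = 0
g(1) = mex{} = 0
g(2) = mex{} = 0
g(3) = mex{} = 0
g(4) = mex{} = 0
g(5) = mex{} = 0
g(6) = mex{0} = 1
g(7) = mex{0} = 1
g(8) = mex{0} = 1
g(9) = mex{0} = 1
So g(9) = 1.
Stack C is a plain Nim stack of size 2, so its Grundy value is 2.
For stack D, compute g(0), g(1), … with moves {3, 7}:
k:     0  1  2  3  4  5  6  7  8
g(k):  0  0  0  1  1  1  0  2  2
So g(8) = 2.
By the Sprague-Grundy theorem, the Grundy value of a sum of independent games is the XOR of the component values.
Combined value = 2 ⊕ 1 ⊕ 2 ⊕ 2 = 3.

3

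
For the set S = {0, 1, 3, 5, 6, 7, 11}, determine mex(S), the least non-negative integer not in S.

2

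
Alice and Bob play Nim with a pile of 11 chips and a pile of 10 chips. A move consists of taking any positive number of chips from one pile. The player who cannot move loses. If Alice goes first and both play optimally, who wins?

Write each in binary and XOR column by column:
  1011  (11)
  1010  (10)
  ----
  0001  (1)
The nim-sum is 1 ≠ 0, so this is an N-position: the player to move can win; Alice has a winning move.

Alice wins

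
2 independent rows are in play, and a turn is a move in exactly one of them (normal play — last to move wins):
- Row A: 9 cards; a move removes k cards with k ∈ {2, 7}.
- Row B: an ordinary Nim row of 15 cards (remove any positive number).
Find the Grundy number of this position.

15

Grundy values for row A (subtraction set {2, 7}):
k:     0  1  2  3  4  5  6  7  8  9
g(k):  0  0  1  1  0  0  1  1  2  0
So g(9) = 0.
Row B is a plain Nim row of size 15, so its Grundy value is 15.
The value of a disjunctive sum is the nim-sum of the parts.
Combined value = 0 ⊕ 15 = 15.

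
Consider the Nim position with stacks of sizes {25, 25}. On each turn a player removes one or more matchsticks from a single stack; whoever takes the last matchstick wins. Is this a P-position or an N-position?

Compute the nim-sum pairwise:
25 ⊕ 25 = 0
The nim-sum is 0, so this is a P-position: the player to move is in a losing position under optimal play.

P-position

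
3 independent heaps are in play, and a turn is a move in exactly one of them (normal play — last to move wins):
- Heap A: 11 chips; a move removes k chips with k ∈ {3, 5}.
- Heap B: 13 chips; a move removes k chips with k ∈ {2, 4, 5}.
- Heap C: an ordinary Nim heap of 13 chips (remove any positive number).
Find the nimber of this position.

15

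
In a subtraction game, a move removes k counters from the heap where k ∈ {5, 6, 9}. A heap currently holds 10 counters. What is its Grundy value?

2

Build the Grundy sequence with g(k) = mex{g(k−s) : s ∈ {5, 6, 9}, s ≤ k}:
k:     0  1  2  3  4  5  6  7  8  9 10
g(k):  0  0  0  0  0  1  1  1  1  1  2
So g(10) = 2.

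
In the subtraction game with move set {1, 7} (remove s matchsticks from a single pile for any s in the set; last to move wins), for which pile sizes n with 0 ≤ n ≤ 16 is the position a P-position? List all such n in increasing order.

Compute g(0), g(1), … for moves {1, 7}:
k:     0  1  2  3  4  5  6  7  8  9 10 11 12 13 14 15 16
g(k):  0  1  0  1  0  1  0  1  0  1  0  1  0  1  0  1  0
The P-positions (g = 0) in 0..16 are 0, 2, 4, 6, 8, 10, 12, 14, 16.

0, 2, 4, 6, 8, 10, 12, 14, 16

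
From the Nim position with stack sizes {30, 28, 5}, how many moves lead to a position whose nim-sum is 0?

Nim-sum: 30 XOR 28 XOR 5 = 7.
The overall nim-sum is X = 7. A stack of size p has a winning move iff p XOR X < p (reduce it to p XOR X).
  30: 30 XOR 7 = 25 < 30 — winning move (to 25).
  28: 28 XOR 7 = 27 < 28 — winning move (to 27).
  5: 5 XOR 7 = 2 < 5 — winning move (to 2).
That gives 3 winning moves.

3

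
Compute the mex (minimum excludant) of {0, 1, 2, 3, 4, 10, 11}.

The values 0, 1, 2, 3, 4 are all present; 5 is the first non-negative integer missing from the set.

5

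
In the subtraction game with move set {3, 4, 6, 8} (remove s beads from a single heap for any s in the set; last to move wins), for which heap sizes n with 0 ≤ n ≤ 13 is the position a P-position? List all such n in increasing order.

Grundy values for subtraction set {3, 4, 6, 8}:
g(0) = mex{} = 0
g(1) = mex{} = 0
g(2) = mex{} = 0
g(3) = mex{0} = 1
g(4) = mex{0} = 1
g(5) = mex{0} = 1
g(6) = mex{0,1} = 2
g(7) = mex{0,1} = 2
g(8) = mex{0,1} = 2
g(9) = mex{0,1,2} = 3
g(10) = mex{0,1,2} = 3
g(11) = mex{1,2} = 0
g(12) = mex{1,2,3} = 0
g(13) = mex{1,2,3} = 0
The P-positions (g = 0) in 0..13 are 0, 1, 2, 11, 12, 13.

0, 1, 2, 11, 12, 13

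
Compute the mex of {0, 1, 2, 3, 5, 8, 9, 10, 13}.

4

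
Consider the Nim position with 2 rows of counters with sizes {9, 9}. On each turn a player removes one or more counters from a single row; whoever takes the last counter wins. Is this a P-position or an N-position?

P-position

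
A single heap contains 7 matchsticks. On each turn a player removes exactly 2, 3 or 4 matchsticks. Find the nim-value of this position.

Compute g(0), g(1), … for moves {2, 3, 4}:
g(0) = mex{} = 0
g(1) = mex{} = 0
g(2) = mex{0} = 1
g(3) = mex{0} = 1
g(4) = mex{0,1} = 2
g(5) = mex{0,1} = 2
g(6) = mex{1,2} = 0
g(7) = mex{1,2} = 0
So g(7) = 0.

0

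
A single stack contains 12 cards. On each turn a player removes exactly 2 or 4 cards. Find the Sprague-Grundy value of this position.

Build the Grundy sequence with g(k) = mex{g(k−s) : s ∈ {2, 4}, s ≤ k}:
g(0) = mex{} = 0
g(1) = mex{} = 0
g(2) = mex{0} = 1
g(3) = mex{0} = 1
g(4) = mex{0,1} = 2
g(5) = mex{0,1} = 2
g(6) = mex{1,2} = 0
g(7) = mex{1,2} = 0
g(8) = mex{0,2} = 1
g(9) = mex{0,2} = 1
g(10) = mex{0,1} = 2
g(11) = mex{0,1} = 2
g(12) = mex{1,2} = 0
So g(12) = 0.

0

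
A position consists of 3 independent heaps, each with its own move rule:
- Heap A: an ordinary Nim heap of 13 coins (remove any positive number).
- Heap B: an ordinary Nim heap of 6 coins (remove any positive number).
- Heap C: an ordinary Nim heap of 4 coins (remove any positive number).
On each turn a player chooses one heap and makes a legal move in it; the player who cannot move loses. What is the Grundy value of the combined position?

Heap A is a plain Nim heap of size 13, so its Grundy value is 13.
Heap B is a plain Nim heap of size 6, so its Grundy value is 6.
Heap C is a plain Nim heap of size 4, so its Grundy value is 4.
By the Sprague-Grundy theorem, the Grundy value of a sum of independent games is the XOR of the component values.
Combined value = 13 XOR 6 XOR 4 = 15.

15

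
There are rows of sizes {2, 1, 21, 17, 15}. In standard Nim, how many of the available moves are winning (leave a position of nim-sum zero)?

1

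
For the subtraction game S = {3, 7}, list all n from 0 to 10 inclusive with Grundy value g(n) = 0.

0, 1, 2, 6, 10

Grundy values for subtraction set {3, 7}:
g(0) = mex{} = 0
g(1) = mex{} = 0
g(2) = mex{} = 0
g(3) = mex{0} = 1
g(4) = mex{0} = 1
g(5) = mex{0} = 1
g(6) = mex{1} = 0
g(7) = mex{0,1} = 2
g(8) = mex{0,1} = 2
g(9) = mex{0} = 1
g(10) = mex{1,2} = 0
The P-positions (g = 0) in 0..10 are 0, 1, 2, 6, 10.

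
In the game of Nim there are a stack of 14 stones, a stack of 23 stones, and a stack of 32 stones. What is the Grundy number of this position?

Compute the nim-sum pairwise:
14 ^ 23 = 25
25 ^ 32 = 57

57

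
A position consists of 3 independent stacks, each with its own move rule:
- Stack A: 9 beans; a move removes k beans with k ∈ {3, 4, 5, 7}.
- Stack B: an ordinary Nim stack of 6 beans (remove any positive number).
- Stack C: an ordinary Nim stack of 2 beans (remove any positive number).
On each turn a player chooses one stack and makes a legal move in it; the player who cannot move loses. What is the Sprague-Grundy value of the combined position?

For stack A, compute g(0), g(1), … with moves {3, 4, 5, 7}:
k:     0  1  2  3  4  5  6  7  8  9
g(k):  0  0  0  1  1  1  2  2  2  3
So g(9) = 3.
Stack B is a plain Nim stack of size 6, so its Grundy value is 6.
Stack C is a plain Nim stack of size 2, so its Grundy value is 2.
The value of a disjunctive sum is the nim-sum of the parts.
Combined value = 3 ⊕ 6 ⊕ 2 = 7.

7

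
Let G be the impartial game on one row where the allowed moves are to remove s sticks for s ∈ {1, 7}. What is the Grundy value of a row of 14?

0

Build the Grundy sequence with g(k) = mex{g(k−s) : s ∈ {1, 7}, s ≤ k}:
k:     0  1  2  3  4  5  6  7  8  9 10 11 12 13 14
g(k):  0  1  0  1  0  1  0  1  0  1  0  1  0  1  0
So g(14) = 0.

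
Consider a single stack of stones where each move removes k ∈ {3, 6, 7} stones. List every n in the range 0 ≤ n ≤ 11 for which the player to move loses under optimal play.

0, 1, 2, 10, 11

Compute g(0), g(1), … for moves {3, 6, 7}:
g(0) = mex{} = 0
g(1) = mex{} = 0
g(2) = mex{} = 0
g(3) = mex{0} = 1
g(4) = mex{0} = 1
g(5) = mex{0} = 1
g(6) = mex{0,1} = 2
g(7) = mex{0,1} = 2
g(8) = mex{0,1} = 2
g(9) = mex{0,1,2} = 3
g(10) = mex{1,2} = 0
g(11) = mex{1,2} = 0
The P-positions (g = 0) in 0..11 are 0, 1, 2, 10, 11.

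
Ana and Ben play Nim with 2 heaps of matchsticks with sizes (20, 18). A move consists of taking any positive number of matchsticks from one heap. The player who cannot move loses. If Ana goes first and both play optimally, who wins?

Compute the nim-sum pairwise:
20 XOR 18 = 6
The nim-sum is 6 ≠ 0, so this is an N-position: the player to move can win; Ana has a winning move.

Ana wins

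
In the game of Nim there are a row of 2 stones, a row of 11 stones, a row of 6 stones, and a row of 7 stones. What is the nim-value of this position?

8

Compute the nim-sum pairwise:
2 ^ 11 = 9
9 ^ 6 = 15
15 ^ 7 = 8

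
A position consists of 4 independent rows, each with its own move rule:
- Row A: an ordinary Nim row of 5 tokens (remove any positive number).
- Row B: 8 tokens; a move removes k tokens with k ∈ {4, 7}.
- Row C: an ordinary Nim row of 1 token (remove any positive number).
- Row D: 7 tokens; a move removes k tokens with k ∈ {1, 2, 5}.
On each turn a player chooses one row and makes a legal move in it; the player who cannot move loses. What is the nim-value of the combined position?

7

Row A is a plain Nim row of size 5, so its Grundy value is 5.
Build the Grundy sequence for row B with g(k) = mex{g(k−s) : s ∈ {4, 7}, s ≤ k}:
g(0) = mex{} = 0
g(1) = mex{} = 0
g(2) = mex{} = 0
g(3) = mex{} = 0
g(4) = mex{0} = 1
g(5) = mex{0} = 1
g(6) = mex{0} = 1
g(7) = mex{0} = 1
g(8) = mex{0,1} = 2
So g(8) = 2.
Row C is a plain Nim row of size 1, so its Grundy value is 1.
Build the Grundy sequence for row D with g(k) = mex{g(k−s) : s ∈ {1, 2, 5}, s ≤ k}:
k:     0  1  2  3  4  5  6  7
g(k):  0  1  2  0  1  2  0  1
So g(7) = 1.
By the Sprague-Grundy theorem, the Grundy value of a sum of independent games is the XOR of the component values.
Combined value = 5 ⊕ 2 ⊕ 1 ⊕ 1 = 7.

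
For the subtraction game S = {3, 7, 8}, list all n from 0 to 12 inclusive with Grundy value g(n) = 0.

0, 1, 2, 6, 11, 12

Build the Grundy sequence with g(k) = mex{g(k−s) : s ∈ {3, 7, 8}, s ≤ k}:
k:     0  1  2  3  4  5  6  7  8  9 10 11 12
g(k):  0  0  0  1  1  1  0  2  2  1  3  0  0
The P-positions (g = 0) in 0..12 are 0, 1, 2, 6, 11, 12.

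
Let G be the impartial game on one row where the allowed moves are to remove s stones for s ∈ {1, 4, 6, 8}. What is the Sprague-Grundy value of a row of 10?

Build the Grundy sequence with g(k) = mex{g(k−s) : s ∈ {1, 4, 6, 8}, s ≤ k}:
k:     0  1  2  3  4  5  6  7  8  9 10
g(k):  0  1  0  1  2  0  1  0  1  2  3
So g(10) = 3.

3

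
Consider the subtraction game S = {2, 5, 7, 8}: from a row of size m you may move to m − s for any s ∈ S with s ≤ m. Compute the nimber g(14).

Compute g(0), g(1), … for moves {2, 5, 7, 8}:
k:     0  1  2  3  4  5  6  7  8  9 10 11 12 13 14
g(k):  0  0  1  1  0  2  1  3  2  2  0  3  1  0  0
So g(14) = 0.

0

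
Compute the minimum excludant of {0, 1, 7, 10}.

2

The values 0, 1 are all present; 2 is the first non-negative integer missing from the set.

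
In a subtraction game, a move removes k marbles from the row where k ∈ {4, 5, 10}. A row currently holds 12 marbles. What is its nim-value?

3

Compute g(0), g(1), … for moves {4, 5, 10}:
g(0) = mex{} = 0
g(1) = mex{} = 0
g(2) = mex{} = 0
g(3) = mex{} = 0
g(4) = mex{0} = 1
g(5) = mex{0} = 1
g(6) = mex{0} = 1
g(7) = mex{0} = 1
g(8) = mex{0,1} = 2
g(9) = mex{1} = 0
g(10) = mex{0,1} = 2
g(11) = mex{0,1} = 2
g(12) = mex{0,1,2} = 3
So g(12) = 3.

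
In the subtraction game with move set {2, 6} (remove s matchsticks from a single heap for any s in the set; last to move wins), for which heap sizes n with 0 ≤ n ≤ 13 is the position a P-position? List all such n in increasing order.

0, 1, 4, 5, 8, 9, 12, 13

Build the Grundy sequence with g(k) = mex{g(k−s) : s ∈ {2, 6}, s ≤ k}:
g(0) = mex{} = 0
g(1) = mex{} = 0
g(2) = mex{0} = 1
g(3) = mex{0} = 1
g(4) = mex{1} = 0
g(5) = mex{1} = 0
g(6) = mex{0} = 1
g(7) = mex{0} = 1
g(8) = mex{1} = 0
g(9) = mex{1} = 0
g(10) = mex{0} = 1
g(11) = mex{0} = 1
g(12) = mex{1} = 0
g(13) = mex{1} = 0
The P-positions (g = 0) in 0..13 are 0, 1, 4, 5, 8, 9, 12, 13.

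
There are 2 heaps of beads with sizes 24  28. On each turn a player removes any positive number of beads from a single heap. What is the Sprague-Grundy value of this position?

Compute the nim-sum pairwise:
24 XOR 28 = 4

4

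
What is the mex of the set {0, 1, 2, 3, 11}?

4

The values 0, 1, 2, 3 are all present; 4 is the first non-negative integer missing from the set.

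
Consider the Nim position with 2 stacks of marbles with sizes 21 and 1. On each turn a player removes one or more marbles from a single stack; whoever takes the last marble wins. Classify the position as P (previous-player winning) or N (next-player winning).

N-position

Nim-sum: 21 ⊕ 1 = 20.
The nim-sum is 20 ≠ 0, so this is an N-position: the player to move can win.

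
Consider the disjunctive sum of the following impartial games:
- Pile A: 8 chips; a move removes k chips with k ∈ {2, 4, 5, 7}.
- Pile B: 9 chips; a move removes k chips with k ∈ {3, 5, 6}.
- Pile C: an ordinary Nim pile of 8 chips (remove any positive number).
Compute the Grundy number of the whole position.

12

Grundy values for pile A (subtraction set {2, 4, 5, 7}):
k:     0  1  2  3  4  5  6  7  8
g(k):  0  0  1  1  2  2  3  3  4
So g(8) = 4.
Build the Grundy sequence for pile B with g(k) = mex{g(k−s) : s ∈ {3, 5, 6}, s ≤ k}:
g(0) = mex{} = 0
g(1) = mex{} = 0
g(2) = mex{} = 0
g(3) = mex{0} = 1
g(4) = mex{0} = 1
g(5) = mex{0} = 1
g(6) = mex{0,1} = 2
g(7) = mex{0,1} = 2
g(8) = mex{0,1} = 2
g(9) = mex{1,2} = 0
So g(9) = 0.
Pile C is a plain Nim pile of size 8, so its Grundy value is 8.
By the Sprague-Grundy theorem, the Grundy value of a sum of independent games is the XOR of the component values.
Combined value = 4 XOR 0 XOR 8 = 12.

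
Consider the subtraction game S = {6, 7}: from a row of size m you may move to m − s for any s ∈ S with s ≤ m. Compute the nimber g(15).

0

Build the Grundy sequence with g(k) = mex{g(k−s) : s ∈ {6, 7}, s ≤ k}:
k:     0  1  2  3  4  5  6  7  8  9 10 11 12 13 14 15
g(k):  0  0  0  0  0  0  1  1  1  1  1  1  2  0  0  0
So g(15) = 0.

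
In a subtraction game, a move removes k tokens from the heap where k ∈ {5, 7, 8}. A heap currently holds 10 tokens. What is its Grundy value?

2

Grundy values for subtraction set {5, 7, 8}:
k:     0  1  2  3  4  5  6  7  8  9 10
g(k):  0  0  0  0  0  1  1  1  1  1  2
So g(10) = 2.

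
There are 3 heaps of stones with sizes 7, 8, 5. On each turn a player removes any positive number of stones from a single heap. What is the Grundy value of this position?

10

Write each in binary and XOR column by column:
  0111  (7)
  1000  (8)
  0101  (5)
  ----
  1010  (10)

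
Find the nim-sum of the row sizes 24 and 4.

28

In binary:
  11000  (24)
  00100  (4)
  -----
  11100  (28)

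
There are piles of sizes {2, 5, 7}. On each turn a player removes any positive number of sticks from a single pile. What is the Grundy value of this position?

Compute the nim-sum pairwise:
2 XOR 5 = 7
7 XOR 7 = 0

0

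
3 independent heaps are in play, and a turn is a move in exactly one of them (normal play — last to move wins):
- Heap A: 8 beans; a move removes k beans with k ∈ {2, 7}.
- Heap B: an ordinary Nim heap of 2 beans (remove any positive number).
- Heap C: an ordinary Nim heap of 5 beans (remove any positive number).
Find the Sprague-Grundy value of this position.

5

For heap A, compute g(0), g(1), … with moves {2, 7}:
k:     0  1  2  3  4  5  6  7  8
g(k):  0  0  1  1  0  0  1  1  2
So g(8) = 2.
Heap B is a plain Nim heap of size 2, so its Grundy value is 2.
Heap C is a plain Nim heap of size 5, so its Grundy value is 5.
The value of a disjunctive sum is the nim-sum of the parts.
Combined value = 2 ⊕ 2 ⊕ 5 = 5.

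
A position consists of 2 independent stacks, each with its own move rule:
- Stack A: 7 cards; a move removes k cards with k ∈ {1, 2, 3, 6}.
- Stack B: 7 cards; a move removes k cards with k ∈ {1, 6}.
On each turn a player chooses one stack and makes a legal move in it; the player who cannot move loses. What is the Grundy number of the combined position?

3

Build the Grundy sequence for stack A with g(k) = mex{g(k−s) : s ∈ {1, 2, 3, 6}, s ≤ k}:
g(0) = mex{} = 0
g(1) = mex{0} = 1
g(2) = mex{0,1} = 2
g(3) = mex{0,1,2} = 3
g(4) = mex{1,2,3} = 0
g(5) = mex{0,2,3} = 1
g(6) = mex{0,1,3} = 2
g(7) = mex{0,1,2} = 3
So g(7) = 3.
Build the Grundy sequence for stack B with g(k) = mex{g(k−s) : s ∈ {1, 6}, s ≤ k}:
k:     0  1  2  3  4  5  6  7
g(k):  0  1  0  1  0  1  2  0
So g(7) = 0.
By the Sprague-Grundy theorem, the Grundy value of a sum of independent games is the XOR of the component values.
Combined value = 3 ⊕ 0 = 3.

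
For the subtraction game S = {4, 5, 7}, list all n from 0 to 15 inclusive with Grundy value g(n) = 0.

0, 1, 2, 3, 11, 12, 13, 14

Grundy values for subtraction set {4, 5, 7}:
k:     0  1  2  3  4  5  6  7  8  9 10 11 12 13 14 15
g(k):  0  0  0  0  1  1  1  1  2  2  2  0  0  0  0  1
The P-positions (g = 0) in 0..15 are 0, 1, 2, 3, 11, 12, 13, 14.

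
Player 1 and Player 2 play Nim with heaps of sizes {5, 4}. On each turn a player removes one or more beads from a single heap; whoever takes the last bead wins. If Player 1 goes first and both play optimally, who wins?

Write each in binary and XOR column by column:
  101  (5)
  100  (4)
  ---
  001  (1)
The nim-sum is 1 ≠ 0, so this is an N-position: the player to move can win; Player 1 has a winning move.

Player 1 wins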